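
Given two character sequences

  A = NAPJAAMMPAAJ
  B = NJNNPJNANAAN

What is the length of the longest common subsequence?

One common subsequence of length 6: N (A #1, B #4) → P (A #3, B #5) → J (A #4, B #6) → A (A #5, B #8) → A (A #6, B #10) → A (A #10, B #11). dp[12][12] = 6 confirms this is the maximum.

6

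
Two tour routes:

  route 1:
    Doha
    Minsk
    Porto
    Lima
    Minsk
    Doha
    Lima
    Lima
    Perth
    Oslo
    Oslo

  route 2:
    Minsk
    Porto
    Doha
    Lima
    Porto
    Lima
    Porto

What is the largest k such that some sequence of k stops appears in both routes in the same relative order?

5

One common subsequence of length 5: Minsk (route 1 #2, route 2 #1); then Porto (route 1 #3, route 2 #2); then Doha (route 1 #6, route 2 #3); then Lima (route 1 #7, route 2 #4); then Lima (route 1 #8, route 2 #6). The LCS DP gives dp[11][7] = 5, so this is optimal.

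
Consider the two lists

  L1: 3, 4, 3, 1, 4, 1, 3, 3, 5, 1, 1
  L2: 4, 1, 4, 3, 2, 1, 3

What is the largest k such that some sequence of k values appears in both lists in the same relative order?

One common subsequence of length 5: 4 (L1 #2, L2 #1), 1 (L1 #4, L2 #2), 4 (L1 #5, L2 #3), 1 (L1 #6, L2 #6), 3 (L1 #8, L2 #7). dp[11][7] = 5 confirms this is the maximum.

5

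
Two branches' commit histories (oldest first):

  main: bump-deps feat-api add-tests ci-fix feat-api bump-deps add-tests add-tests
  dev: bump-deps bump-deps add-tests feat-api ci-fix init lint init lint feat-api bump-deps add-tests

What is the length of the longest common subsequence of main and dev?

6

Taking bump-deps [1,2] → feat-api [2,4] → ci-fix [4,5] → feat-api [5,10] → bump-deps [6,11] → add-tests [8,12] gives a common subsequence of length 6. Since dp[8][12] = 6, nothing longer is possible.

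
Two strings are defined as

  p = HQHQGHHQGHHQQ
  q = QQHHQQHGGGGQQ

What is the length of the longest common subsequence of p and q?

Taking Q [2,1] → Q [4,2] → H [6,3] → H [7,4] → Q [8,6] → G [9,11] → Q [12,12] → Q [13,13] gives a common subsequence of length 8. The LCS DP gives dp[13][13] = 8, so this is optimal.

8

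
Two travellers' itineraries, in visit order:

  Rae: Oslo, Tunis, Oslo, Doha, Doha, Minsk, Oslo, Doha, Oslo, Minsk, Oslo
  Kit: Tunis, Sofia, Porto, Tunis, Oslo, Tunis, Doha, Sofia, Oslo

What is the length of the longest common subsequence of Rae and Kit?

One common subsequence of length 4: Oslo [1,5], Tunis [2,6], Doha [4,7], Oslo [11,9]. The LCS DP gives dp[11][9] = 4, so this is optimal.

4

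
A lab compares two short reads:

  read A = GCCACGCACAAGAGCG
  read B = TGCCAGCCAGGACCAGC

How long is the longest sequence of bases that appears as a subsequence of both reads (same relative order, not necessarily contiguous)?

One common subsequence of length 12: G at read A[1]=read B[2] → C at read A[2]=read B[3] → C at read A[3]=read B[4] → A at read A[4]=read B[5] → G at read A[6]=read B[6] → C at read A[7]=read B[7] → C at read A[9]=read B[8] → A at read A[10]=read B[9] → A at read A[11]=read B[12] → A at read A[13]=read B[15] → G at read A[14]=read B[16] → C at read A[15]=read B[17], and the DP table's final entry dp[16][17] is also 12, so no common subsequence is longer.

12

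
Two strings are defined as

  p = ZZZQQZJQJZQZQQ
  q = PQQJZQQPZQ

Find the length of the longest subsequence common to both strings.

Match Q at p[4]=q[2] → Q at p[5]=q[3] → Z at p[6]=q[5] → Q at p[8]=q[6] → Q at p[11]=q[7] → Z at p[12]=q[9] → Q at p[14]=q[10] — 7 characters in the same relative order in both. The LCS DP gives dp[14][10] = 7, so this is optimal.

7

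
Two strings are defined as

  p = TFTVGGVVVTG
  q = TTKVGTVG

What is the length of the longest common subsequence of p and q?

6

Let dp[i][j] be the LCS length of the first i characters of p and the first j characters of q. dp[i][j] = dp[i-1][j-1]+1 when the i-th and j-th characters match, else max(dp[i-1][j], dp[i][j-1]).
    ·  T  T  K  V  G  T  V  G
 ·  0  0  0  0  0  0  0  0  0
 T  0  1  1  1  1  1  1  1  1
 F  0  1  1  1  1  1  1  1  1
 T  0  1  2  2  2  2  2  2  2
 V  0  1  2  2  3  3  3  3  3
 G  0  1  2  2  3  4  4  4  4
 G  0  1  2  2  3  4  4  4  5
 V  0  1  2  2  3  4  4  5  5
 V  0  1  2  2  3  4  4  5  5
 V  0  1  2  2  3  4  4  5  5
 T  0  1  2  2  3  4  5  5  5
 G  0  1  2  2  3  4  5  5  6
dp[11][8] = 6. One LCS (by backtracking along matches): TTVGVG.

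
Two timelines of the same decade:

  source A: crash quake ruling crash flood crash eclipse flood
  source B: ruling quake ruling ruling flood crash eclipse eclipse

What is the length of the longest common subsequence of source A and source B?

Pick quake at source A[2]=source B[2] → ruling at source A[3]=source B[4] → flood at source A[5]=source B[5] → crash at source A[6]=source B[6] → eclipse at source A[7]=source B[8]; all 5 events appear in both, in order. The LCS DP gives dp[8][8] = 5, so this is optimal.

5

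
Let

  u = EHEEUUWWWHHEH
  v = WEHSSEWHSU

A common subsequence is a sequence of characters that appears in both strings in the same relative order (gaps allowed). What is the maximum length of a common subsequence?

5

Match E at u[1]=v[2]; then H at u[2]=v[3]; then E at u[4]=v[6]; then W at u[9]=v[7]; then H at u[10]=v[8] — 5 characters in the same relative order in both. dp[13][10] = 5 confirms this is the maximum.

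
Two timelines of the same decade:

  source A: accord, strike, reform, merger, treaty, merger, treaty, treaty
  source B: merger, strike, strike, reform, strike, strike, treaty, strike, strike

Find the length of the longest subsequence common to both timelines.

3

Taking strike (source A #2, source B #3), reform (source A #3, source B #4), treaty (source A #5, source B #7) gives a common subsequence of length 3. The LCS DP gives dp[8][9] = 3, so this is optimal.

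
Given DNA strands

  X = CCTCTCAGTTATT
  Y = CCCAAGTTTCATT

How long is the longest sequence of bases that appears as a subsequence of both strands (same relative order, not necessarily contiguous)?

Match C [1,1], C [2,2], C [4,3], A [7,5], G [8,6], T [9,8], T [10,9], A [11,11], T [12,12], T [13,13] — 10 bases in the same relative order in both. The LCS DP gives dp[13][13] = 10, so this is optimal.

10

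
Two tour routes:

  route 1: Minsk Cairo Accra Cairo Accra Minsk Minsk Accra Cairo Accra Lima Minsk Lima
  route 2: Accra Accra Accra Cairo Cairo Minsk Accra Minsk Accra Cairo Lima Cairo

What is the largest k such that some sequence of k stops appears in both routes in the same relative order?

Pick Cairo [2,4]; then Cairo [4,5]; then Accra [5,7]; then Minsk [7,8]; then Accra [8,9]; then Cairo [9,10]; then Lima [11,11]; all 7 stops appear in both, in order, and the DP table's final entry dp[13][12] is also 7, so no common subsequence is longer.

7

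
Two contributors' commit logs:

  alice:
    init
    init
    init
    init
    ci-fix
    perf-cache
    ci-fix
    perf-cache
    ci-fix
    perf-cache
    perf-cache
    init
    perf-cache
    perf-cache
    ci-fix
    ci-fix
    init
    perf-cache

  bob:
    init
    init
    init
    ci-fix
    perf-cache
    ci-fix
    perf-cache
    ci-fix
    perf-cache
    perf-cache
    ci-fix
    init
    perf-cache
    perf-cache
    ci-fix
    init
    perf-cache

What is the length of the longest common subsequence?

16

One common subsequence of length 16: init (alice #2, bob #1); then init (alice #3, bob #2); then init (alice #4, bob #3); then ci-fix (alice #5, bob #4); then perf-cache (alice #6, bob #5); then ci-fix (alice #7, bob #6); then perf-cache (alice #8, bob #7); then ci-fix (alice #9, bob #8); then perf-cache (alice #10, bob #9); then perf-cache (alice #11, bob #10); then init (alice #12, bob #12); then perf-cache (alice #13, bob #13); then perf-cache (alice #14, bob #14); then ci-fix (alice #16, bob #15); then init (alice #17, bob #16); then perf-cache (alice #18, bob #17), and the DP table's final entry dp[18][17] is also 16, so no common subsequence is longer.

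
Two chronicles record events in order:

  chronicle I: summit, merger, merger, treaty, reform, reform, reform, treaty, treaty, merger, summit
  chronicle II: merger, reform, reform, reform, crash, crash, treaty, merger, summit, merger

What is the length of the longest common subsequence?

7

Pick merger at chronicle I[3]=chronicle II[1] → reform at chronicle I[5]=chronicle II[2] → reform at chronicle I[6]=chronicle II[3] → reform at chronicle I[7]=chronicle II[4] → treaty at chronicle I[9]=chronicle II[7] → merger at chronicle I[10]=chronicle II[8] → summit at chronicle I[11]=chronicle II[9]; all 7 events appear in both, in order. Since dp[11][10] = 7, nothing longer is possible.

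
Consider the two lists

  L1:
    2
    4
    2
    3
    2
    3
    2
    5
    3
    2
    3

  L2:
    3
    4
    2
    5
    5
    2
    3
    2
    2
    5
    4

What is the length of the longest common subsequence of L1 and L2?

6

Let dp[i][j] be the LCS length of the first i values of L1 and the first j values of L2. dp[i][j] = dp[i-1][j-1]+1 when the i-th and j-th values match, else max(dp[i-1][j], dp[i][j-1]).
    ·  3  4  2  5  5  2  3  2  2  5  4
 ·  0  0  0  0  0  0  0  0  0  0  0  0
 2  0  0  0  1  1  1  1  1  1  1  1  1
 4  0  0  1  1  1  1  1  1  1  1  1  2
 2  0  0  1  2  2  2  2  2  2  2  2  2
 3  0  1  1  2  2  2  2  3  3  3  3  3
 2  0  1  1  2  2  2  3  3  4  4  4  4
 3  0  1  1  2  2  2  3  4  4  4  4  4
 2  0  1  1  2  2  2  3  4  5  5  5  5
 5  0  1  1  2  3  3  3  4  5  5  6  6
 3  0  1  1  2  3  3  3  4  5  5  6  6
 2  0  1  1  2  3  3  4  4  5  6  6  6
 3  0  1  1  2  3  3  4  5  5  6  6  6
dp[11][11] = 6. One LCS (by backtracking along matches): 2, 2, 3, 2, 2, 5.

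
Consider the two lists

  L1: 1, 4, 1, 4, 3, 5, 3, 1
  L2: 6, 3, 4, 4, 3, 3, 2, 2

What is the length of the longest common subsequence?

4

Let dp[i][j] be the LCS length of the first i values of L1 and the first j values of L2. dp[i][j] = dp[i-1][j-1]+1 when the i-th and j-th values match, else max(dp[i-1][j], dp[i][j-1]).
    ·  6  3  4  4  3  3  2  2
 ·  0  0  0  0  0  0  0  0  0
 1  0  0  0  0  0  0  0  0  0
 4  0  0  0  1  1  1  1  1  1
 1  0  0  0  1  1  1  1  1  1
 4  0  0  0  1  2  2  2  2  2
 3  0  0  1  1  2  3  3  3  3
 5  0  0  1  1  2  3  3  3  3
 3  0  0  1  1  2  3  4  4  4
 1  0  0  1  1  2  3  4  4  4
dp[8][8] = 4. One LCS (by backtracking along matches): 4, 4, 3, 3.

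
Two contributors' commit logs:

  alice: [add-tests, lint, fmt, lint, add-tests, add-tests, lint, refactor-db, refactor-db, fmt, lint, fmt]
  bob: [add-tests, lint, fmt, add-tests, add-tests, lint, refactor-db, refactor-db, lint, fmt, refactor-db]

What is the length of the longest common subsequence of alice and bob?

Pick add-tests [1,1], lint [2,2], fmt [3,3], add-tests [5,4], add-tests [6,5], lint [7,6], refactor-db [8,7], refactor-db [9,8], lint [11,9], fmt [12,10]; all 10 commits appear in both, in order. dp[12][11] = 10 confirms this is the maximum.

10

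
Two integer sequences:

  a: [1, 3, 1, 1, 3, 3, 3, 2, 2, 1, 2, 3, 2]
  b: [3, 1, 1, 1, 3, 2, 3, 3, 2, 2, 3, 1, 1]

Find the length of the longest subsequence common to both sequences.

9

Taking 1 (a #1, b #2), 1 (a #3, b #3), 1 (a #4, b #4), 3 (a #5, b #5), 3 (a #6, b #7), 3 (a #7, b #8), 2 (a #8, b #9), 2 (a #9, b #10), 1 (a #10, b #13) gives a common subsequence of length 9. dp[13][13] = 9 confirms this is the maximum.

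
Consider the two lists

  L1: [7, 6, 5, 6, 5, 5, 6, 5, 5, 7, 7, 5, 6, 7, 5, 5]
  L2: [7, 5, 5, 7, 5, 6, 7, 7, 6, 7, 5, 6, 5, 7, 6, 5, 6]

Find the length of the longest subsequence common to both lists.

11

One common subsequence of length 11: 7 at L1[1]=L2[1], then 5 at L1[3]=L2[2], then 5 at L1[5]=L2[3], then 5 at L1[6]=L2[5], then 6 at L1[7]=L2[6], then 7 at L1[10]=L2[8], then 7 at L1[11]=L2[10], then 5 at L1[12]=L2[11], then 6 at L1[13]=L2[12], then 7 at L1[14]=L2[14], then 5 at L1[15]=L2[16]. The LCS DP gives dp[16][17] = 11, so this is optimal.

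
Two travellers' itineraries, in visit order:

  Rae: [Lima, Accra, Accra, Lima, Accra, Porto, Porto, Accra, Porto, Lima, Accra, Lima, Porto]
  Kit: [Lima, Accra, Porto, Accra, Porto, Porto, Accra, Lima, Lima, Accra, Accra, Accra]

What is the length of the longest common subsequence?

8

One common subsequence of length 8: Lima [1,1]; then Accra [2,2]; then Accra [5,4]; then Porto [6,5]; then Porto [7,6]; then Accra [8,7]; then Lima [10,9]; then Accra [11,12]. The LCS DP gives dp[13][12] = 8, so this is optimal.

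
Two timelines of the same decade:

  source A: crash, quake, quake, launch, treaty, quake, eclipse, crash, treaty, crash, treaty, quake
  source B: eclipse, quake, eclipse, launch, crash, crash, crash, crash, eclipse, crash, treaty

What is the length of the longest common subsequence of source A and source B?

5

One common subsequence of length 5: quake [2,2] → launch [4,4] → eclipse [7,9] → crash [10,10] → treaty [11,11]. dp[12][11] = 5 confirms this is the maximum.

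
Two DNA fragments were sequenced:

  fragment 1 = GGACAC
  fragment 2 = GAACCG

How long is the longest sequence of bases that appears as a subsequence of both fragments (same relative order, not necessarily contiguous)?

4

Let dp[i][j] be the LCS length of the first i bases of fragment 1 and the first j bases of fragment 2. dp[i][j] = dp[i-1][j-1]+1 when the i-th and j-th bases match, else max(dp[i-1][j], dp[i][j-1]).
    ·  G  A  A  C  C  G
 ·  0  0  0  0  0  0  0
 G  0  1  1  1  1  1  1
 G  0  1  1  1  1  1  2
 A  0  1  2  2  2  2  2
 C  0  1  2  2  3  3  3
 A  0  1  2  3  3  3  3
 C  0  1  2  3  4  4  4
dp[6][6] = 4. One LCS (by backtracking along matches): GACC.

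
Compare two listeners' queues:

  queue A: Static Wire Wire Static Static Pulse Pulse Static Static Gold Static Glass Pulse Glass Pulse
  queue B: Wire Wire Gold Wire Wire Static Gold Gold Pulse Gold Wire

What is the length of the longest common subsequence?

5

One common subsequence of length 5: Wire at queue A[2]=queue B[4], then Wire at queue A[3]=queue B[5], then Static at queue A[4]=queue B[6], then Pulse at queue A[7]=queue B[9], then Gold at queue A[10]=queue B[10]. Since dp[15][11] = 5, nothing longer is possible.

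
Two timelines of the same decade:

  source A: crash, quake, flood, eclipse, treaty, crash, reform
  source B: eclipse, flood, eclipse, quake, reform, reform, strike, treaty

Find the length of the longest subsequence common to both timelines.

3

One common subsequence of length 3: flood [3,2]; then eclipse [4,3]; then treaty [5,8]. The LCS DP gives dp[7][8] = 3, so this is optimal.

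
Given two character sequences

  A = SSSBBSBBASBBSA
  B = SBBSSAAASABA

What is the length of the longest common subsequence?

8

Taking S [3,1], B [4,2], B [5,3], S [6,5], A [9,8], S [10,9], B [12,11], A [14,12] gives a common subsequence of length 8. The LCS DP gives dp[14][12] = 8, so this is optimal.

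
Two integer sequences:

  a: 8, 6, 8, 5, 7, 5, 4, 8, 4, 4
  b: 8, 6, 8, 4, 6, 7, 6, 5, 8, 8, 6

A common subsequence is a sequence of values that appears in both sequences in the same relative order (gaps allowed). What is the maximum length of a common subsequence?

Match 8 (a #1, b #1) → 6 (a #2, b #2) → 8 (a #3, b #3) → 7 (a #5, b #6) → 5 (a #6, b #8) → 8 (a #8, b #10) — 6 values in the same relative order in both, and the DP table's final entry dp[10][11] is also 6, so no common subsequence is longer.

6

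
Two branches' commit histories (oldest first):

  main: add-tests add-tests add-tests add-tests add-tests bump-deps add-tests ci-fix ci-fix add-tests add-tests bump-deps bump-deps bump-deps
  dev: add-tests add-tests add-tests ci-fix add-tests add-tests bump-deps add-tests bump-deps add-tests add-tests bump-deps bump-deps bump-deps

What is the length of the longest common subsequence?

12

Pick add-tests at main[1]=dev[1]; then add-tests at main[2]=dev[2]; then add-tests at main[3]=dev[3]; then add-tests at main[4]=dev[5]; then add-tests at main[5]=dev[6]; then bump-deps at main[6]=dev[7]; then add-tests at main[7]=dev[8]; then add-tests at main[10]=dev[10]; then add-tests at main[11]=dev[11]; then bump-deps at main[12]=dev[12]; then bump-deps at main[13]=dev[13]; then bump-deps at main[14]=dev[14]; all 12 commits appear in both, in order. Since dp[14][14] = 12, nothing longer is possible.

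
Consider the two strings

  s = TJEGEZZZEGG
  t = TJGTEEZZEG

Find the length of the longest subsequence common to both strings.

One common subsequence of length 8: T (s #1, t #1), then J (s #2, t #2), then E (s #3, t #5), then E (s #5, t #6), then Z (s #7, t #7), then Z (s #8, t #8), then E (s #9, t #9), then G (s #11, t #10). dp[11][10] = 8 confirms this is the maximum.

8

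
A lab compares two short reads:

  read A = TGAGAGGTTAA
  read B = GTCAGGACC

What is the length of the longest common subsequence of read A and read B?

Let dp[i][j] be the LCS length of the first i bases of read A and the first j bases of read B. dp[i][j] = dp[i-1][j-1]+1 when the i-th and j-th bases match, else max(dp[i-1][j], dp[i][j-1]).
    ·  G  T  C  A  G  G  A  C  C
 ·  0  0  0  0  0  0  0  0  0  0
 T  0  0  1  1  1  1  1  1  1  1
 G  0  1  1  1  1  2  2  2  2  2
 A  0  1  1  1  2  2  2  3  3  3
 G  0  1  1  1  2  3  3  3  3  3
 A  0  1  1  1  2  3  3  4  4  4
 G  0  1  1  1  2  3  4  4  4  4
 G  0  1  1  1  2  3  4  4  4  4
 T  0  1  2  2  2  3  4  4  4  4
 T  0  1  2  2  2  3  4  4  4  4
 A  0  1  2  2  3  3  4  5  5  5
 A  0  1  2  2  3  3  4  5  5  5
dp[11][9] = 5. One LCS (by backtracking along matches): TAGGA.

5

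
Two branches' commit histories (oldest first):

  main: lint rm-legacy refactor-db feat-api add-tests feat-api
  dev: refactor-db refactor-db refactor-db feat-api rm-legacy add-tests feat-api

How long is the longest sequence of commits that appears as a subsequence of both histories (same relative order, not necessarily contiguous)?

4

Pick refactor-db at main[3]=dev[3], feat-api at main[4]=dev[4], add-tests at main[5]=dev[6], feat-api at main[6]=dev[7]; all 4 commits appear in both, in order. The LCS DP gives dp[6][7] = 4, so this is optimal.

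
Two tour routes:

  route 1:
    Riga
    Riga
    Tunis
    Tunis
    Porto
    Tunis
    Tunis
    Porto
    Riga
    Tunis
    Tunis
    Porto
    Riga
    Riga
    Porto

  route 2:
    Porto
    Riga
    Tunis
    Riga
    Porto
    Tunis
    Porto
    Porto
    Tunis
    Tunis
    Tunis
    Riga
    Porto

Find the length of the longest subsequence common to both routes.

9

Match Riga [1,2]; then Riga [2,4]; then Tunis [3,6]; then Porto [5,8]; then Tunis [7,9]; then Tunis [10,10]; then Tunis [11,11]; then Riga [14,12]; then Porto [15,13] — 9 stops in the same relative order in both. dp[15][13] = 9 confirms this is the maximum.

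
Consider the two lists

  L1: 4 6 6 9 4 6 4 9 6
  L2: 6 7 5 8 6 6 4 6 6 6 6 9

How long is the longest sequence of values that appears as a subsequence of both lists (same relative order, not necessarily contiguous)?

5

Pick 4 (L1 #1, L2 #7), 6 (L1 #2, L2 #9), 6 (L1 #3, L2 #10), 6 (L1 #6, L2 #11), 9 (L1 #8, L2 #12); all 5 values appear in both, in order. The LCS DP gives dp[9][12] = 5, so this is optimal.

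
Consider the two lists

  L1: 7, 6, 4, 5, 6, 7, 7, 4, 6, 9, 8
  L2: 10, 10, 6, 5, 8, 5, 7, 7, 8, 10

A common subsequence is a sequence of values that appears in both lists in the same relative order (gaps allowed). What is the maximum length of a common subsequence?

5

Let dp[i][j] be the LCS length of the first i values of L1 and the first j values of L2. dp[i][j] = dp[i-1][j-1]+1 when the i-th and j-th values match, else max(dp[i-1][j], dp[i][j-1]).
    · 10 10  6  5  8  5  7  7  8 10
 ·  0  0  0  0  0  0  0  0  0  0  0
 7  0  0  0  0  0  0  0  1  1  1  1
 6  0  0  0  1  1  1  1  1  1  1  1
 4  0  0  0  1  1  1  1  1  1  1  1
 5  0  0  0  1  2  2  2  2  2  2  2
 6  0  0  0  1  2  2  2  2  2  2  2
 7  0  0  0  1  2  2  2  3  3  3  3
 7  0  0  0  1  2  2  2  3  4  4  4
 4  0  0  0  1  2  2  2  3  4  4  4
 6  0  0  0  1  2  2  2  3  4  4  4
 9  0  0  0  1  2  2  2  3  4  4  4
 8  0  0  0  1  2  3  3  3  4  5  5
dp[11][10] = 5. One LCS (by backtracking along matches): 6, 5, 7, 7, 8.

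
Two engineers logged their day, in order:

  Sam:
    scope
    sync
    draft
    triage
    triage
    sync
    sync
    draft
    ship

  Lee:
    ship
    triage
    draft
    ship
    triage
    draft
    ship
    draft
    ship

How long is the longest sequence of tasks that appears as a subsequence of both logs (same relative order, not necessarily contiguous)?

4

One common subsequence of length 4: draft [3,3]; then triage [4,5]; then draft [8,8]; then ship [9,9]. dp[9][9] = 4 confirms this is the maximum.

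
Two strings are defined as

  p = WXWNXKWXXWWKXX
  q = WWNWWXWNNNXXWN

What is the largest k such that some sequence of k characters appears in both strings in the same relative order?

Pick W at p[1]=q[1], then W at p[3]=q[2], then N at p[4]=q[3], then X at p[5]=q[6], then W at p[7]=q[7], then X at p[8]=q[11], then X at p[9]=q[12], then W at p[10]=q[13]; all 8 characters appear in both, in order. dp[14][14] = 8 confirms this is the maximum.

8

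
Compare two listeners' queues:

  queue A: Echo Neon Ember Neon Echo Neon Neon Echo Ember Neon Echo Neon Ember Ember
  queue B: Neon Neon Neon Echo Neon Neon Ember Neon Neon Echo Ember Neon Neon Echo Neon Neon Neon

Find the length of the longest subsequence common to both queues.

10

One common subsequence of length 10: Echo at queue A[1]=queue B[4]; then Neon at queue A[2]=queue B[6]; then Ember at queue A[3]=queue B[7]; then Neon at queue A[4]=queue B[9]; then Echo at queue A[5]=queue B[10]; then Neon at queue A[6]=queue B[12]; then Neon at queue A[7]=queue B[13]; then Echo at queue A[8]=queue B[14]; then Neon at queue A[10]=queue B[16]; then Neon at queue A[12]=queue B[17]. The LCS DP gives dp[14][17] = 10, so this is optimal.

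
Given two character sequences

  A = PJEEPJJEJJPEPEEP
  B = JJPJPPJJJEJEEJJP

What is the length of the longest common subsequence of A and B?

One common subsequence of length 10: P (A #1, B #3), J (A #2, B #4), P (A #5, B #6), J (A #6, B #8), J (A #7, B #9), E (A #8, B #10), J (A #10, B #11), E (A #12, B #12), E (A #14, B #13), P (A #16, B #16), and the DP table's final entry dp[16][16] is also 10, so no common subsequence is longer.

10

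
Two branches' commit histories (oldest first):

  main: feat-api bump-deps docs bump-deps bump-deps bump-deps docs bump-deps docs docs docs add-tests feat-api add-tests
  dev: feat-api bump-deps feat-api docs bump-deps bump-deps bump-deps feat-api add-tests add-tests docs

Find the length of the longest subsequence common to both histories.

8

Match feat-api (main #1, dev #1) → bump-deps (main #2, dev #2) → docs (main #3, dev #4) → bump-deps (main #4, dev #5) → bump-deps (main #5, dev #6) → bump-deps (main #6, dev #7) → add-tests (main #12, dev #9) → add-tests (main #14, dev #10) — 8 commits in the same relative order in both. Since dp[14][11] = 8, nothing longer is possible.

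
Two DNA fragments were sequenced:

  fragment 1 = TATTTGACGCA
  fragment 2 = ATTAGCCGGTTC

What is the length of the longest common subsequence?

Let dp[i][j] be the LCS length of the first i bases of fragment 1 and the first j bases of fragment 2. dp[i][j] = dp[i-1][j-1]+1 when the i-th and j-th bases match, else max(dp[i-1][j], dp[i][j-1]).
    ·  A  T  T  A  G  C  C  G  G  T  T  C
 ·  0  0  0  0  0  0  0  0  0  0  0  0  0
 T  0  0  1  1  1  1  1  1  1  1  1  1  1
 A  0  1  1  1  2  2  2  2  2  2  2  2  2
 T  0  1  2  2  2  2  2  2  2  2  3  3  3
 T  0  1  2  3  3  3  3  3  3  3  3  4  4
 T  0  1  2  3  3  3  3  3  3  3  4  4  4
 G  0  1  2  3  3  4  4  4  4  4  4  4  4
 A  0  1  2  3  4  4  4  4  4  4  4  4  4
 C  0  1  2  3  4  4  5  5  5  5  5  5  5
 G  0  1  2  3  4  5  5  5  6  6  6  6  6
 C  0  1  2  3  4  5  6  6  6  6  6  6  7
 A  0  1  2  3  4  5  6  6  6  6  6  6  7
dp[11][12] = 7. One LCS (by backtracking along matches): ATTGCGC.

7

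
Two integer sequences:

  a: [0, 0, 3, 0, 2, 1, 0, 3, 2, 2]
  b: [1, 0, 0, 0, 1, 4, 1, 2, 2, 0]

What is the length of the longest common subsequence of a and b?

6

Pick 0 [1,2], 0 [2,3], 0 [4,4], 1 [6,7], 2 [9,8], 2 [10,9]; all 6 values appear in both, in order, and the DP table's final entry dp[10][10] is also 6, so no common subsequence is longer.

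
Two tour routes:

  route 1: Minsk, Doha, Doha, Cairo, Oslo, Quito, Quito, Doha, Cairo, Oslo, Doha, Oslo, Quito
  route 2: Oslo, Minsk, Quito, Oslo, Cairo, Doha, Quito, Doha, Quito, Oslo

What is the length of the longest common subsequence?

Match Minsk (route 1 #1, route 2 #2), Doha (route 1 #2, route 2 #6), Doha (route 1 #3, route 2 #8), Quito (route 1 #7, route 2 #9), Oslo (route 1 #12, route 2 #10) — 5 stops in the same relative order in both, and the DP table's final entry dp[13][10] is also 5, so no common subsequence is longer.

5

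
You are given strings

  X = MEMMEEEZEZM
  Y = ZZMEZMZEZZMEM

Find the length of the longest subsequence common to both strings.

One common subsequence of length 7: M [1,3], then E [2,4], then M [3,6], then E [5,8], then Z [8,10], then E [9,12], then M [11,13], and the DP table's final entry dp[11][13] is also 7, so no common subsequence is longer.

7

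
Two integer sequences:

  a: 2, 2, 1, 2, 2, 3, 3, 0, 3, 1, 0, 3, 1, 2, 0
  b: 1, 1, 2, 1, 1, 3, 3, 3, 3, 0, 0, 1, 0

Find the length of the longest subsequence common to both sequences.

8

One common subsequence of length 8: 2 at a[1]=b[3] → 1 at a[3]=b[5] → 3 at a[6]=b[8] → 3 at a[7]=b[9] → 0 at a[8]=b[10] → 0 at a[11]=b[11] → 1 at a[13]=b[12] → 0 at a[15]=b[13]. The LCS DP gives dp[15][13] = 8, so this is optimal.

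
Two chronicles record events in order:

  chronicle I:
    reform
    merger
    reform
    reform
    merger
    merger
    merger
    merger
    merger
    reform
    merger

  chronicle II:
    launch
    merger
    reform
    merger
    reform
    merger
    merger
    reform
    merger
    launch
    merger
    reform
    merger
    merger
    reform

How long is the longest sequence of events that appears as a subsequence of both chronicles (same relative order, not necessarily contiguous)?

9

Taking reform at chronicle I[1]=chronicle II[3], merger at chronicle I[2]=chronicle II[4], reform at chronicle I[3]=chronicle II[5], reform at chronicle I[4]=chronicle II[8], merger at chronicle I[5]=chronicle II[9], merger at chronicle I[6]=chronicle II[11], merger at chronicle I[8]=chronicle II[13], merger at chronicle I[9]=chronicle II[14], reform at chronicle I[10]=chronicle II[15] gives a common subsequence of length 9. Since dp[11][15] = 9, nothing longer is possible.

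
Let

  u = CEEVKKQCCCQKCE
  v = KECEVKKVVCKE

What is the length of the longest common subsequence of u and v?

8

One common subsequence of length 8: C (u #1, v #3); then E (u #3, v #4); then V (u #4, v #5); then K (u #5, v #6); then K (u #6, v #7); then C (u #10, v #10); then K (u #12, v #11); then E (u #14, v #12). The LCS DP gives dp[14][12] = 8, so this is optimal.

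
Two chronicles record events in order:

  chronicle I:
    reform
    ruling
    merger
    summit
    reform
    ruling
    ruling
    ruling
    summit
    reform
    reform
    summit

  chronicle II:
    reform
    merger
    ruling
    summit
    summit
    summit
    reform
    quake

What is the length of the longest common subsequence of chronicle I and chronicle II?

5

Pick reform (chronicle I #1, chronicle II #1), ruling (chronicle I #2, chronicle II #3), summit (chronicle I #4, chronicle II #5), summit (chronicle I #9, chronicle II #6), reform (chronicle I #10, chronicle II #7); all 5 events appear in both, in order, and the DP table's final entry dp[12][8] is also 5, so no common subsequence is longer.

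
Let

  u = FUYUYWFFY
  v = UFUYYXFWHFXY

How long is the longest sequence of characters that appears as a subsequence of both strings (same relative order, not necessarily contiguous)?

7

Let dp[i][j] be the LCS length of the first i characters of u and the first j characters of v. dp[i][j] = dp[i-1][j-1]+1 when the i-th and j-th characters match, else max(dp[i-1][j], dp[i][j-1]).
    ·  U  F  U  Y  Y  X  F  W  H  F  X  Y
 ·  0  0  0  0  0  0  0  0  0  0  0  0  0
 F  0  0  1  1  1  1  1  1  1  1  1  1  1
 U  0  1  1  2  2  2  2  2  2  2  2  2  2
 Y  0  1  1  2  3  3  3  3  3  3  3  3  3
 U  0  1  1  2  3  3  3  3  3  3  3  3  3
 Y  0  1  1  2  3  4  4  4  4  4  4  4  4
 W  0  1  1  2  3  4  4  4  5  5  5  5  5
 F  0  1  2  2  3  4  4  5  5  5  6  6  6
 F  0  1  2  2  3  4  4  5  5  5  6  6  6
 Y  0  1  2  2  3  4  4  5  5  5  6  6  7
dp[9][12] = 7. One LCS (by backtracking along matches): FUYYWFY.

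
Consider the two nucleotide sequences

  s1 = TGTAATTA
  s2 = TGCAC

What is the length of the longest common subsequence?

3

One common subsequence of length 3: T (s1 #1, s2 #1); then G (s1 #2, s2 #2); then A (s1 #4, s2 #4), and the DP table's final entry dp[8][5] is also 3, so no common subsequence is longer.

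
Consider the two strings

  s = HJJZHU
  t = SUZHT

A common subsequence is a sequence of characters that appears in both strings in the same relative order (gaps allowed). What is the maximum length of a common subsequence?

Pick Z (s #4, t #3), then H (s #5, t #4); all 2 characters appear in both, in order. dp[6][5] = 2 confirms this is the maximum.

2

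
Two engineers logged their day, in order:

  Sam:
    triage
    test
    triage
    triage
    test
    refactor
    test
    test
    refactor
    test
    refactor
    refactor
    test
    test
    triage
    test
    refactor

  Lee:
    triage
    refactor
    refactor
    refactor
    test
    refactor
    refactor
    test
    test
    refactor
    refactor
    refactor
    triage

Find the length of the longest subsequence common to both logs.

Taking triage at Sam[1]=Lee[1]; then test at Sam[2]=Lee[5]; then refactor at Sam[6]=Lee[7]; then test at Sam[7]=Lee[8]; then test at Sam[8]=Lee[9]; then refactor at Sam[9]=Lee[10]; then refactor at Sam[11]=Lee[11]; then refactor at Sam[12]=Lee[12]; then triage at Sam[15]=Lee[13] gives a common subsequence of length 9, and the DP table's final entry dp[17][13] is also 9, so no common subsequence is longer.

9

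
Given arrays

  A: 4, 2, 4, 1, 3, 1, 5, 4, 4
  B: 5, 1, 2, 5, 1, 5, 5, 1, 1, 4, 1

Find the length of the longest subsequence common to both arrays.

4

One common subsequence of length 4: 2 (A #2, B #3) → 1 (A #4, B #8) → 1 (A #6, B #9) → 4 (A #8, B #10). The LCS DP gives dp[9][11] = 4, so this is optimal.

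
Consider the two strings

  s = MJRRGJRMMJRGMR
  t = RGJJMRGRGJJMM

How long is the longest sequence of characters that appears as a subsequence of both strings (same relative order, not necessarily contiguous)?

Taking M [1,5], then R [3,6], then R [4,8], then G [5,9], then J [6,11], then M [9,12], then M [13,13] gives a common subsequence of length 7, and the DP table's final entry dp[14][13] is also 7, so no common subsequence is longer.

7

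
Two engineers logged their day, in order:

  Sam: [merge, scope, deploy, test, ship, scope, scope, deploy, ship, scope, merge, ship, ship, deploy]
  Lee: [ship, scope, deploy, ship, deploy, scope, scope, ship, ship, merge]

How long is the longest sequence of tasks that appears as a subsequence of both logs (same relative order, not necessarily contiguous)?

Pick scope at Sam[2]=Lee[2] → deploy at Sam[3]=Lee[3] → ship at Sam[5]=Lee[4] → scope at Sam[6]=Lee[6] → scope at Sam[7]=Lee[7] → ship at Sam[9]=Lee[9] → merge at Sam[11]=Lee[10]; all 7 tasks appear in both, in order, and the DP table's final entry dp[14][10] is also 7, so no common subsequence is longer.

7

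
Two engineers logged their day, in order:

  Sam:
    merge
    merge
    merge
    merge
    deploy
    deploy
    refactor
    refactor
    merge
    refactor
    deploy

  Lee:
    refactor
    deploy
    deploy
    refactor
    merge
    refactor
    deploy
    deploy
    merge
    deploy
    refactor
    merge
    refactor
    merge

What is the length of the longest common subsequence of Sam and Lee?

Taking merge (Sam #1, Lee #5), merge (Sam #4, Lee #9), deploy (Sam #6, Lee #10), refactor (Sam #7, Lee #11), refactor (Sam #8, Lee #13), merge (Sam #9, Lee #14) gives a common subsequence of length 6. dp[11][14] = 6 confirms this is the maximum.

6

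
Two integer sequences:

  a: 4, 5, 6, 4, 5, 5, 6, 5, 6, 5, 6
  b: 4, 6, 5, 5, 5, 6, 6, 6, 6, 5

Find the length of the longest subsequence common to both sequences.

Let dp[i][j] be the LCS length of the first i values of a and the first j values of b. dp[i][j] = dp[i-1][j-1]+1 when the i-th and j-th values match, else max(dp[i-1][j], dp[i][j-1]).
    ·  4  6  5  5  5  6  6  6  6  5
 ·  0  0  0  0  0  0  0  0  0  0  0
 4  0  1  1  1  1  1  1  1  1  1  1
 5  0  1  1  2  2  2  2  2  2  2  2
 6  0  1  2  2  2  2  3  3  3  3  3
 4  0  1  2  2  2  2  3  3  3  3  3
 5  0  1  2  3  3  3  3  3  3  3  4
 5  0  1  2  3  4  4  4  4  4  4  4
 6  0  1  2  3  4  4  5  5  5  5  5
 5  0  1  2  3  4  5  5  5  5  5  6
 6  0  1  2  3  4  5  6  6  6  6  6
 5  0  1  2  3  4  5  6  6  6  6  7
 6  0  1  2  3  4  5  6  7  7  7  7
dp[11][10] = 7. One LCS (by backtracking along matches): 4, 5, 5, 5, 6, 6, 5.

7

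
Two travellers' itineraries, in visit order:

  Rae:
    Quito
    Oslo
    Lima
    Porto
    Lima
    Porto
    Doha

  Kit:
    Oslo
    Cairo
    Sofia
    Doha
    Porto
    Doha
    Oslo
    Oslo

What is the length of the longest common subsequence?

Match Oslo (Rae #2, Kit #1), then Porto (Rae #6, Kit #5), then Doha (Rae #7, Kit #6) — 3 stops in the same relative order in both, and the DP table's final entry dp[7][8] is also 3, so no common subsequence is longer.

3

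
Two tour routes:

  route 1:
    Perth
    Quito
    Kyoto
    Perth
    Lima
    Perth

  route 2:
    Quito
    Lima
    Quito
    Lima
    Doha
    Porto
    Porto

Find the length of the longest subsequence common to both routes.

Taking Quito [2,3], Lima [5,4] gives a common subsequence of length 2. Since dp[6][7] = 2, nothing longer is possible.

2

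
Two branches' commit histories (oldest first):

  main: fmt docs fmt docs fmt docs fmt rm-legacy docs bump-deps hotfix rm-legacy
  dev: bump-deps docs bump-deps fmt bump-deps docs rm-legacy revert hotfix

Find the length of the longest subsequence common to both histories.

5

Match docs at main[2]=dev[2], fmt at main[3]=dev[4], docs at main[6]=dev[6], rm-legacy at main[8]=dev[7], hotfix at main[11]=dev[9] — 5 commits in the same relative order in both, and the DP table's final entry dp[12][9] is also 5, so no common subsequence is longer.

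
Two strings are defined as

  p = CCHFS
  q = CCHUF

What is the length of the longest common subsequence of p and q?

4

Pick C [1,1] → C [2,2] → H [3,3] → F [4,5]; all 4 characters appear in both, in order. dp[5][5] = 4 confirms this is the maximum.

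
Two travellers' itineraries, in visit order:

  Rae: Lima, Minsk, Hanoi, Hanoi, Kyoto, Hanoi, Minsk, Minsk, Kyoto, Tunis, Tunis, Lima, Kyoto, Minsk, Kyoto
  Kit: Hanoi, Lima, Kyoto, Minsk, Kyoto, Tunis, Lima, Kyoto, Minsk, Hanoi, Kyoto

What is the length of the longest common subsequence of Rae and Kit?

Pick Lima (Rae #1, Kit #2), then Kyoto (Rae #5, Kit #3), then Minsk (Rae #8, Kit #4), then Kyoto (Rae #9, Kit #5), then Tunis (Rae #11, Kit #6), then Lima (Rae #12, Kit #7), then Kyoto (Rae #13, Kit #8), then Minsk (Rae #14, Kit #9), then Kyoto (Rae #15, Kit #11); all 9 stops appear in both, in order. dp[15][11] = 9 confirms this is the maximum.

9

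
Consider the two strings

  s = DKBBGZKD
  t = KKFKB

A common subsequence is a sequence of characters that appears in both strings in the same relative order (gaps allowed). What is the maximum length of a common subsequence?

Taking K [2,4]; then B [4,5] gives a common subsequence of length 2. Since dp[8][5] = 2, nothing longer is possible.

2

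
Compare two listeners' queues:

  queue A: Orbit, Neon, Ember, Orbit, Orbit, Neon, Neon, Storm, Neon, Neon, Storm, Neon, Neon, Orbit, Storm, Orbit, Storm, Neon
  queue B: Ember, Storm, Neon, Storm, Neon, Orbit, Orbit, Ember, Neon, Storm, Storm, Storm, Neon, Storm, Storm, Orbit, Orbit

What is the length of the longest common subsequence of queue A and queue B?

Pick Neon (queue A #2, queue B #5); then Orbit (queue A #4, queue B #6); then Orbit (queue A #5, queue B #7); then Neon (queue A #6, queue B #9); then Neon (queue A #7, queue B #13); then Storm (queue A #8, queue B #14); then Storm (queue A #11, queue B #15); then Orbit (queue A #14, queue B #16); then Orbit (queue A #16, queue B #17); all 9 songs appear in both, in order, and the DP table's final entry dp[18][17] is also 9, so no common subsequence is longer.

9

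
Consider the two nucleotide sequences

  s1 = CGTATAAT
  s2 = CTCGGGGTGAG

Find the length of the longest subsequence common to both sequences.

4

Let dp[i][j] be the LCS length of the first i bases of s1 and the first j bases of s2. dp[i][j] = dp[i-1][j-1]+1 when the i-th and j-th bases match, else max(dp[i-1][j], dp[i][j-1]).
    ·  C  T  C  G  G  G  G  T  G  A  G
 ·  0  0  0  0  0  0  0  0  0  0  0  0
 C  0  1  1  1  1  1  1  1  1  1  1  1
 G  0  1  1  1  2  2  2  2  2  2  2  2
 T  0  1  2  2  2  2  2  2  3  3  3  3
 A  0  1  2  2  2  2  2  2  3  3  4  4
 T  0  1  2  2  2  2  2  2  3  3  4  4
 A  0  1  2  2  2  2  2  2  3  3  4  4
 A  0  1  2  2  2  2  2  2  3  3  4  4
 T  0  1  2  2  2  2  2  2  3  3  4  4
dp[8][11] = 4. One LCS (by backtracking along matches): CGTA.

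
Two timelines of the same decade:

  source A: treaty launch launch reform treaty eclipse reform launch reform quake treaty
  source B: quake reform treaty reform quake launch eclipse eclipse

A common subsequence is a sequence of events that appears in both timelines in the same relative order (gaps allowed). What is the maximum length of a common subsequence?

4

Taking reform at source A[4]=source B[2]; then treaty at source A[5]=source B[3]; then reform at source A[7]=source B[4]; then launch at source A[8]=source B[6] gives a common subsequence of length 4. dp[11][8] = 4 confirms this is the maximum.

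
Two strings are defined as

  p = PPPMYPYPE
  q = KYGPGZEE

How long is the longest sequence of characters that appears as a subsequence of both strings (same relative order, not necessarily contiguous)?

3

One common subsequence of length 3: Y (p #5, q #2); then P (p #6, q #4); then E (p #9, q #8). The LCS DP gives dp[9][8] = 3, so this is optimal.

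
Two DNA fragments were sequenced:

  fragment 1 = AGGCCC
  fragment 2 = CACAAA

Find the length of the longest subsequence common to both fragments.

Let dp[i][j] be the LCS length of the first i bases of fragment 1 and the first j bases of fragment 2. dp[i][j] = dp[i-1][j-1]+1 when the i-th and j-th bases match, else max(dp[i-1][j], dp[i][j-1]).
    ·  C  A  C  A  A  A
 ·  0  0  0  0  0  0  0
 A  0  0  1  1  1  1  1
 G  0  0  1  1  1  1  1
 G  0  0  1  1  1  1  1
 C  0  1  1  2  2  2  2
 C  0  1  1  2  2  2  2
 C  0  1  1  2  2  2  2
dp[6][6] = 2. One LCS (by backtracking along matches): AC.

2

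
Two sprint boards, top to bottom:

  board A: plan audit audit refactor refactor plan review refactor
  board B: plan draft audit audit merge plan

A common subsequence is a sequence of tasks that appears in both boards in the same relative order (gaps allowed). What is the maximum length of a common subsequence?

4

Taking plan at board A[1]=board B[1], audit at board A[2]=board B[3], audit at board A[3]=board B[4], plan at board A[6]=board B[6] gives a common subsequence of length 4. dp[8][6] = 4 confirms this is the maximum.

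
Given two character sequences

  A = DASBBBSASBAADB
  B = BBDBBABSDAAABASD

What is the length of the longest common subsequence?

Pick D (A #1, B #3), then B (A #4, B #4), then B (A #5, B #5), then B (A #6, B #7), then S (A #7, B #8), then A (A #8, B #12), then B (A #10, B #13), then A (A #11, B #14), then D (A #13, B #16); all 9 characters appear in both, in order. Since dp[14][16] = 9, nothing longer is possible.

9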